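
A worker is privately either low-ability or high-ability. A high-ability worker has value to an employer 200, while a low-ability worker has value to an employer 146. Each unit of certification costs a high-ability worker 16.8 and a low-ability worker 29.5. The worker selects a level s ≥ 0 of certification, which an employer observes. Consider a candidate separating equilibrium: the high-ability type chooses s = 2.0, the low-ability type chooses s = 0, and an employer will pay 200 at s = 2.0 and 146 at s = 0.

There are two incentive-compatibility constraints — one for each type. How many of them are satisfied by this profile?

Low-ability type: stay at 0 → 146; mimic → 200 − 29.5 × 2.0 = 141. IC holds (146 ≥ 141).
High-ability type: signal → 200 − 16.8 × 2.0 = 166.4; deviate to 0 → 146. IC holds (166.4 ≥ 146).
2 of 2 constraints hold, so this is a separating equilibrium.

2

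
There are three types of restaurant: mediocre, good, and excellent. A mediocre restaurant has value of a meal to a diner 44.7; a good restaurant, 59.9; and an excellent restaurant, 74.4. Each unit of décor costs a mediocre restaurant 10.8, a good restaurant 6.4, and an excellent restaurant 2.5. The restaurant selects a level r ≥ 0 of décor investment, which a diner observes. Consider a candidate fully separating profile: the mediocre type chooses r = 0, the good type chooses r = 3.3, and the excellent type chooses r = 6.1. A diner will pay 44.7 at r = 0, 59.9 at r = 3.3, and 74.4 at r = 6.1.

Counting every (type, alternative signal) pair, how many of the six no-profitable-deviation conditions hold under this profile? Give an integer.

Mediocre (own payoff 44.7): to r=3.3 gives 59.9 − 10.8×3.3 = 24.26 → no gain ✓; to r=6.1 gives 74.4 − 10.8×6.1 = 8.52 → no gain ✓.
Excellent (own payoff 74.4 − 2.5×6.1 = 59.15): to r=0 gives 44.7 → no gain ✓; to r=3.3 gives 59.9 − 2.5×3.3 = 51.65 → no gain ✓.
Good (own payoff 59.9 − 6.4×3.3 = 38.78): to r=0 gives 44.7 → profitable ✗; to r=6.1 gives 74.4 − 6.4×6.1 = 35.36 → no gain ✓.
5 of the 6 constraints hold; not an equilibrium.

5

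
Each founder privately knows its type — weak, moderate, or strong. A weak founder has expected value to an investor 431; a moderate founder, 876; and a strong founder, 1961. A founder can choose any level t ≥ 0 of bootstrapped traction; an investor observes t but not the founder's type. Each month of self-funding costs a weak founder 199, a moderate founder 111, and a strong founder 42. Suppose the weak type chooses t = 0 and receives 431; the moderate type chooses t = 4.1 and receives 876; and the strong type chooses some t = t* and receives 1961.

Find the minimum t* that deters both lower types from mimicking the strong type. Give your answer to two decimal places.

Weak type (on-path payoff 431) won't mimic when 431 ≥ 1961 − 199·t*, i.e. t* ≥ 7.69.
Moderate type (on-path payoff 876 − 111×4.1 = 420.9) won't mimic when 420.9 ≥ 1961 − 111·t*, i.e. t* ≥ 13.87.
Both must hold, so t* = max(7.69, 13.87) = 13.87. The moderate type's constraint binds.

13.87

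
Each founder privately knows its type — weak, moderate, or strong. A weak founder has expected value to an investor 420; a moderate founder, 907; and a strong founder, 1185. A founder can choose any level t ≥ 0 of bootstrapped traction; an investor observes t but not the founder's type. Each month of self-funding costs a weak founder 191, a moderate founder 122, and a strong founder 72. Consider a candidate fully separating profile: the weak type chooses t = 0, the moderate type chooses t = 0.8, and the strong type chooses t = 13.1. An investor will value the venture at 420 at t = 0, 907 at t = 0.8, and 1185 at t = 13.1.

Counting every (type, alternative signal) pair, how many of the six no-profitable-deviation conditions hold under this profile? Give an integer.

3

Weak (own payoff 420): to t=0.8 gives 907 − 191×0.8 = 754.2 → profitable ✗; to t=13.1 gives 1185 − 191×13.1 = -1317.1 → no gain ✓.
Moderate (own payoff 907 − 122×0.8 = 809.4): to t=0 gives 420 → no gain ✓; to t=13.1 gives 1185 − 122×13.1 = -413.2 → no gain ✓.
Strong (own payoff 1185 − 72×13.1 = 241.8): to t=0 gives 420 → profitable ✗; to t=0.8 gives 907 − 72×0.8 = 849.4 → profitable ✗.
3 of the 6 constraints hold; not an equilibrium.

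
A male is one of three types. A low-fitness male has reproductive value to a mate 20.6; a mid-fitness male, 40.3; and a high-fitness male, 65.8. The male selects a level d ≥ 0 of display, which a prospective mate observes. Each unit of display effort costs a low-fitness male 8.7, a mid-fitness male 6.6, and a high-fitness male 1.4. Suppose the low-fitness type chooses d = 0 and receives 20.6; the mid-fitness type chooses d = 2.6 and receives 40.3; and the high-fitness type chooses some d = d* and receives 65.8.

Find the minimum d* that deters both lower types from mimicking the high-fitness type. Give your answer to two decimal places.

6.46

Mid-fitness type (on-path payoff 40.3 − 6.6×2.6 = 23.14) won't mimic when 23.14 ≥ 65.8 − 6.6·d*, i.e. d* ≥ 6.46.
Low-fitness type (on-path payoff 20.6) won't mimic when 20.6 ≥ 65.8 − 8.7·d*, i.e. d* ≥ 5.20.
Both must hold, so d* = max(5.20, 6.46) = 6.46. The mid-fitness type's constraint binds.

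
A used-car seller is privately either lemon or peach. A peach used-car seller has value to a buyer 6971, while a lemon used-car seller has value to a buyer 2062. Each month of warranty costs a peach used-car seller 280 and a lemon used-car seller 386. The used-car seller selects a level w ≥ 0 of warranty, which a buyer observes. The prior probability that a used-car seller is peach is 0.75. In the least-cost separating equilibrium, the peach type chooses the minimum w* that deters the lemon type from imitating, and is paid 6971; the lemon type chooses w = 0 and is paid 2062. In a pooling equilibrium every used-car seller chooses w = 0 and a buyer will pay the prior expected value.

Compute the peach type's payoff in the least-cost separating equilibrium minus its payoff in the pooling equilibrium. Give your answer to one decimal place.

Least-cost separating signal: w* solves 2062 = 6971 − 386·w*, so w* = (6971 − 2062)/386 ≈ 12.7176.
Peach type's separating payoff: 6971 − 280 × w* = 6971 − 280 × (6971 − 2062)/386 = 6971 − 1374520/386 ≈ 3410.067.
Pooling payoff: 0.75 × 6971 + 0.25 × 2062 = 5743.75.
Difference: 3410.067 − 5743.75 = -2333.683, i.e. -2333.7 to one decimal place.
The peach type would prefer the pooling outcome.

-2333.7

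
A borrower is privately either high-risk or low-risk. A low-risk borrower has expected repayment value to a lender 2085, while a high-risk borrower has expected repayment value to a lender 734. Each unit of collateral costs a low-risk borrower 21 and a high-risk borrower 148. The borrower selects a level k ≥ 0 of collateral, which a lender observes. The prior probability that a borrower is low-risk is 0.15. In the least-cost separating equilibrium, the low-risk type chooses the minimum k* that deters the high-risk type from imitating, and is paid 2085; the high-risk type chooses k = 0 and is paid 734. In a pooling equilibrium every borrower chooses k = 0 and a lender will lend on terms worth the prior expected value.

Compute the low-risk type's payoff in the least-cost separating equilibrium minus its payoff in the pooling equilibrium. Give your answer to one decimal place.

Least-cost separating signal: k* solves 734 = 2085 − 148·k*, so k* = (2085 − 734)/148 ≈ 9.1284.
Low-risk type's separating payoff: 2085 − 21 × k* = 2085 − 21 × (2085 − 734)/148 = 2085 − 28371/148 ≈ 1893.304.
Pooling payoff: 0.15 × 2085 + 0.85 × 734 = 936.65.
Difference: 1893.304 − 936.65 = 956.654, i.e. 956.7 to one decimal place.
The low-risk type prefers to separate.

956.7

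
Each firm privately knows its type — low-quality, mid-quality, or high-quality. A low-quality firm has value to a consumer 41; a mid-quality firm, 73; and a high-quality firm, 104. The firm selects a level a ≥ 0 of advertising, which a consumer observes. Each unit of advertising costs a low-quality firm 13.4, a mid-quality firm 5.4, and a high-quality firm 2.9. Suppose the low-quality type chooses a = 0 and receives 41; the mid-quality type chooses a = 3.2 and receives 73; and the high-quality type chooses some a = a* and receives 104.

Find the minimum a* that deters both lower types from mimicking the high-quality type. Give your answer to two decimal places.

8.94

Mid-quality type (on-path payoff 73 − 5.4×3.2 = 55.72) won't mimic when 55.72 ≥ 104 − 5.4·a*, i.e. a* ≥ 8.94.
Low-quality type (on-path payoff 41) won't mimic when 41 ≥ 104 − 13.4·a*, i.e. a* ≥ 4.70.
Both must hold, so a* = max(4.70, 8.94) = 8.94. The mid-quality type's constraint binds.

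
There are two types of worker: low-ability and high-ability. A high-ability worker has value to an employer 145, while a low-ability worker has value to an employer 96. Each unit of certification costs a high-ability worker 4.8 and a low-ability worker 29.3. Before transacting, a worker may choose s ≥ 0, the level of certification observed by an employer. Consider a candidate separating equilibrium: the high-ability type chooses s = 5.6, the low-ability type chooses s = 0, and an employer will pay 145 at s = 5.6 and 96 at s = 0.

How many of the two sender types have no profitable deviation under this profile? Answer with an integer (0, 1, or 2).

High-ability type: signal → 145 − 4.8 × 5.6 = 118.12; deviate to 0 → 96. IC holds (118.12 ≥ 96).
Low-ability type: stay at 0 → 96; mimic → 145 − 29.3 × 5.6 = -19.08. IC holds (96 ≥ -19.08).
2 of 2 constraints hold, so this is a separating equilibrium.

2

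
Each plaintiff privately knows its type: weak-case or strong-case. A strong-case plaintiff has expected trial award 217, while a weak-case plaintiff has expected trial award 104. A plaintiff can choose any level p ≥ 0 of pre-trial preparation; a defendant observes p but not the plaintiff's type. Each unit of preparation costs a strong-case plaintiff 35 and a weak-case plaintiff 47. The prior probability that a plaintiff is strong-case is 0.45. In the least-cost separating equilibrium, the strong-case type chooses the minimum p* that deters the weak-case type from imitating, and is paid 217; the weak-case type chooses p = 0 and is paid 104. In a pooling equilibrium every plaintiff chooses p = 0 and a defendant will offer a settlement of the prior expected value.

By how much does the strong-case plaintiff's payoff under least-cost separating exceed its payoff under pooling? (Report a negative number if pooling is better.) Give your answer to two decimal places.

-22.00

Least-cost separating signal: p* solves 104 = 217 − 47·p*, so p* = (217 − 104)/47 ≈ 2.4043.
Strong-case type's separating payoff: 217 − 35 × p* = 217 − 35 × (217 − 104)/47 = 217 − 3955/47 ≈ 132.8511.
Pooling payoff: 0.45 × 217 + 0.55 × 104 = 154.85.
Difference: 132.8511 − 154.85 = -21.9989, i.e. -22.00 to two decimal places.
The strong-case type would prefer the pooling outcome.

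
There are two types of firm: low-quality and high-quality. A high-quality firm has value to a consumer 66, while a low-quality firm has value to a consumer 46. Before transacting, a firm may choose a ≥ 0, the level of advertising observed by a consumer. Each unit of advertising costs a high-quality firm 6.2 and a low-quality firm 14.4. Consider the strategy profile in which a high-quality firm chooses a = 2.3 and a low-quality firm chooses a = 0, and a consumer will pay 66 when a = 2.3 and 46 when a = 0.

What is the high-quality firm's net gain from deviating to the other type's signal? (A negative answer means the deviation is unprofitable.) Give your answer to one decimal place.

Playing a = 2.3 the high-quality firm receives 66 − 6.2 × 2.3 = 51.74.
Deviating to a = 0 yields 46 instead.
Gain from deviating: 46 − 51.74 = -5.74, i.e. -5.7 to one decimal place.
The gain is negative, so the high-quality type's incentive-compatibility constraint is satisfied.

-5.7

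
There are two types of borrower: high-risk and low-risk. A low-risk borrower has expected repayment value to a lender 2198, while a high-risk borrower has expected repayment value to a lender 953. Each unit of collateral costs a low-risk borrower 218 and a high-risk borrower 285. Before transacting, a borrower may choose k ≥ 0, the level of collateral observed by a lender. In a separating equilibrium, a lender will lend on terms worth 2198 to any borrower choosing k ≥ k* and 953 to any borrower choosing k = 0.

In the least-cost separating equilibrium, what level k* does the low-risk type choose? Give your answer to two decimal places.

4.37

A high-risk borrower choosing k = 0 receives 953.
Imitating at k* instead would pay 2198 at cost 285·k*, netting 2198 − 285·k*.
Indifference: 953 = 2198 − 285·k*, so k* = (2198 − 953) / 285 ≈ 4.37.
This is the high-risk type's binding incentive-compatibility constraint; any k ≥ 4.37 sustains separation on that side.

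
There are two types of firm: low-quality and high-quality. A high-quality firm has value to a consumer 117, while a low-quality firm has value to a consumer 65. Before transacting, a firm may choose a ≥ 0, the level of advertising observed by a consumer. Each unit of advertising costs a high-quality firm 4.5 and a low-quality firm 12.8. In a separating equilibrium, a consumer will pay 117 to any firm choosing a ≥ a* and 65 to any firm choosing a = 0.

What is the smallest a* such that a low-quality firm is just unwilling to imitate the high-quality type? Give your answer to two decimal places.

A low-quality firm choosing a = 0 receives 65.
Imitating at a* instead would pay 117 at cost 12.8·a*, netting 117 − 12.8·a*.
Indifference: 65 = 117 − 12.8·a*, so a* = (117 − 65) / 12.8 ≈ 4.06.
This is the low-quality type's binding incentive-compatibility constraint; any a ≥ 4.06 sustains separation on that side.

4.06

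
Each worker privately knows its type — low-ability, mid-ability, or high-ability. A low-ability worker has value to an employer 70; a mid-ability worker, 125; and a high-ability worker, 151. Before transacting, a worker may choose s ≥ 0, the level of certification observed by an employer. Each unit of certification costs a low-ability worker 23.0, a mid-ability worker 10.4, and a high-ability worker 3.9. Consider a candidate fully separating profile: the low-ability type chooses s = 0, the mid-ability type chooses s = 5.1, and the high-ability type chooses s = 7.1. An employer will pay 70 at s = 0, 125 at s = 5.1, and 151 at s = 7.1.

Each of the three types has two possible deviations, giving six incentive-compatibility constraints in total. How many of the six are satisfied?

5

High-ability (own payoff 151 − 3.9×7.1 = 123.31): to s=0 gives 70 → no gain ✓; to s=5.1 gives 125 − 3.9×5.1 = 105.11 → no gain ✓.
Low-ability (own payoff 70): to s=5.1 gives 125 − 23.0×5.1 = 7.7 → no gain ✓; to s=7.1 gives 151 − 23.0×7.1 = -12.3 → no gain ✓.
Mid-ability (own payoff 125 − 10.4×5.1 = 71.96): to s=0 gives 70 → no gain ✓; to s=7.1 gives 151 − 10.4×7.1 = 77.16 → profitable ✗.
5 of the 6 constraints hold; not an equilibrium.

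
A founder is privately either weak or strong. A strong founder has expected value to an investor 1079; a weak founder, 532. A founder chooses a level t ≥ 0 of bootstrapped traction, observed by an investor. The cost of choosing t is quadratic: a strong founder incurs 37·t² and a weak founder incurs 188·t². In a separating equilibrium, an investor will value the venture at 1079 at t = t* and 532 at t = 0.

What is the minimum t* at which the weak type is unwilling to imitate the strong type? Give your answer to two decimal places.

1.71

The weak type at t = 0 receives 532; imitating at t* yields 1079 − 188·t*².
Indifference: 532 = 1079 − 188·t*², so t*² = (1079 − 532) / 188 ≈ 2.9096.
t* = √2.9096 ≈ 1.71.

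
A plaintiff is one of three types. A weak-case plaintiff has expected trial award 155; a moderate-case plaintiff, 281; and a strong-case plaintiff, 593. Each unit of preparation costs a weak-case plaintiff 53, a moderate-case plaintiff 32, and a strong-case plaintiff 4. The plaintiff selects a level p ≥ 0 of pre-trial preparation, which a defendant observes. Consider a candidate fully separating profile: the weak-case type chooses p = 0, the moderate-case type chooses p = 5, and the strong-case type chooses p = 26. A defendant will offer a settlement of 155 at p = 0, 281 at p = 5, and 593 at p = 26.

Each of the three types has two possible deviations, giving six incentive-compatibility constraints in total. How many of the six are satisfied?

Weak-case (own payoff 155): to p=5 gives 281 − 53×5 = 16 → no gain ✓; to p=26 gives 593 − 53×26 = -785 → no gain ✓.
Strong-case (own payoff 593 − 4×26 = 489): to p=0 gives 155 → no gain ✓; to p=5 gives 281 − 4×5 = 261 → no gain ✓.
Moderate-case (own payoff 281 − 32×5 = 121): to p=0 gives 155 → profitable ✗; to p=26 gives 593 − 32×26 = -239 → no gain ✓.
5 of the 6 constraints hold; not an equilibrium.

5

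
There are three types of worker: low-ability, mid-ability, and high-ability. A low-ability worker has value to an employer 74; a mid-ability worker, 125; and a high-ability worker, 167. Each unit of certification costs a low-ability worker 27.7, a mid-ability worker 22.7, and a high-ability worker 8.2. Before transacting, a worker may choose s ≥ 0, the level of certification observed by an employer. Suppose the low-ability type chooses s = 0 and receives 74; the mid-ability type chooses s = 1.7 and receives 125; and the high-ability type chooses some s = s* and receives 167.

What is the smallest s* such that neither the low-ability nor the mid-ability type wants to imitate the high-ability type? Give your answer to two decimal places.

Low-ability type (on-path payoff 74) won't mimic when 74 ≥ 167 − 27.7·s*, i.e. s* ≥ 3.36.
Mid-ability type (on-path payoff 125 − 22.7×1.7 = 86.41) won't mimic when 86.41 ≥ 167 − 22.7·s*, i.e. s* ≥ 3.55.
Both must hold, so s* = max(3.36, 3.55) = 3.55. The mid-ability type's constraint binds.

3.55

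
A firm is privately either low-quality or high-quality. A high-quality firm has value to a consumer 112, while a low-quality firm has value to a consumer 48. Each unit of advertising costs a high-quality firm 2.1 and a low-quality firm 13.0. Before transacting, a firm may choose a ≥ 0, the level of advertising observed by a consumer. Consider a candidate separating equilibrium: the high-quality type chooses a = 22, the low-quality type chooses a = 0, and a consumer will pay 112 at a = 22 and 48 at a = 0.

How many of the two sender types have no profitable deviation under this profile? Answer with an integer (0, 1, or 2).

Low-quality type: stay at 0 → 48; mimic → 112 − 13.0 × 22 = -174. IC holds (48 ≥ -174).
High-quality type: signal → 112 − 2.1 × 22 = 65.8; deviate to 0 → 48. IC holds (65.8 ≥ 48).
2 of 2 constraints hold, so this is a separating equilibrium.

2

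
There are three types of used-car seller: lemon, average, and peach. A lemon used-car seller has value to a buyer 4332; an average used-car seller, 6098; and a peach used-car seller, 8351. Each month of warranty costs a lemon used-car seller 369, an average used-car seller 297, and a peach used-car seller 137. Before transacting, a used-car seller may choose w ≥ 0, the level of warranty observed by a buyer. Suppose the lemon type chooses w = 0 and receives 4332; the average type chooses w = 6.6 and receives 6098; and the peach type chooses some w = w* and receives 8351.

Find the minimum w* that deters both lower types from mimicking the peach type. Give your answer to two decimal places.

Average type (on-path payoff 6098 − 297×6.6 = 4137.8) won't mimic when 4137.8 ≥ 8351 − 297·w*, i.e. w* ≥ 14.19.
Lemon type (on-path payoff 4332) won't mimic when 4332 ≥ 8351 − 369·w*, i.e. w* ≥ 10.89.
Both must hold, so w* = max(10.89, 14.19) = 14.19. The average type's constraint binds.

14.19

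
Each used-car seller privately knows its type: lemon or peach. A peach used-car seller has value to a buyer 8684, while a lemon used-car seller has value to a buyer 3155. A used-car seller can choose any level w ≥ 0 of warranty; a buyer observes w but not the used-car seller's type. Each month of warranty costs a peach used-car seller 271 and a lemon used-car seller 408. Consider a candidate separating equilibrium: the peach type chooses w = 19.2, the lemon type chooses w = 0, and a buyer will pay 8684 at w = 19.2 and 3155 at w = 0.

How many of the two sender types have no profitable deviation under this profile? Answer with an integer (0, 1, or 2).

Lemon type: stay at 0 → 3155; mimic → 8684 − 408 × 19.2 = 850.4. IC holds (3155 ≥ 850.4).
Peach type: signal → 8684 − 271 × 19.2 = 3480.8; deviate to 0 → 3155. IC holds (3480.8 ≥ 3155).
2 of 2 constraints hold, so this is a separating equilibrium.

2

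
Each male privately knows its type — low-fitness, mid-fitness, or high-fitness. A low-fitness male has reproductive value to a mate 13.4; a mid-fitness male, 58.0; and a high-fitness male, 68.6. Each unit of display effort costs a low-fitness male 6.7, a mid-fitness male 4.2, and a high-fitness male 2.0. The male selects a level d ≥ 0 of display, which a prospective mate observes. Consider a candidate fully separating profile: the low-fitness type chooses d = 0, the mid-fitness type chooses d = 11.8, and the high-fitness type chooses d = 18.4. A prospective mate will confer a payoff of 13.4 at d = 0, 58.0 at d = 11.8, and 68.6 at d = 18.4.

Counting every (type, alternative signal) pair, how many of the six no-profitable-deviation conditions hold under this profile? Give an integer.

Low-fitness (own payoff 13.4): to d=11.8 gives 58.0 − 6.7×11.8 = -21.06 → no gain ✓; to d=18.4 gives 68.6 − 6.7×18.4 = -54.68 → no gain ✓.
High-fitness (own payoff 68.6 − 2.0×18.4 = 31.8): to d=0 gives 13.4 → no gain ✓; to d=11.8 gives 58.0 − 2.0×11.8 = 34.4 → profitable ✗.
Mid-fitness (own payoff 58.0 − 4.2×11.8 = 8.44): to d=0 gives 13.4 → profitable ✗; to d=18.4 gives 68.6 − 4.2×18.4 = -8.68 → no gain ✓.
4 of the 6 constraints hold; not an equilibrium.

4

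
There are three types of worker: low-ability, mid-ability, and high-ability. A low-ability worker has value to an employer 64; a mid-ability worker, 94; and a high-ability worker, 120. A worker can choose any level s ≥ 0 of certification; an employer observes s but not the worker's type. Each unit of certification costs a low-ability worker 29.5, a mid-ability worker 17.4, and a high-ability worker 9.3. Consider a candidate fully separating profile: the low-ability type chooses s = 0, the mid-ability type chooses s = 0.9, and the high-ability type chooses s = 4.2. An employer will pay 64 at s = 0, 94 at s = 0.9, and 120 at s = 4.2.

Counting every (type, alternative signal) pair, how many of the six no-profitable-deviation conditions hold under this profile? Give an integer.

4

Low-ability (own payoff 64): to s=0.9 gives 94 − 29.5×0.9 = 67.45 → profitable ✗; to s=4.2 gives 120 − 29.5×4.2 = -3.9 → no gain ✓.
High-ability (own payoff 120 − 9.3×4.2 = 80.94): to s=0 gives 64 → no gain ✓; to s=0.9 gives 94 − 9.3×0.9 = 85.63 → profitable ✗.
Mid-ability (own payoff 94 − 17.4×0.9 = 78.34): to s=0 gives 64 → no gain ✓; to s=4.2 gives 120 − 17.4×4.2 = 46.92 → no gain ✓.
4 of the 6 constraints hold; not an equilibrium.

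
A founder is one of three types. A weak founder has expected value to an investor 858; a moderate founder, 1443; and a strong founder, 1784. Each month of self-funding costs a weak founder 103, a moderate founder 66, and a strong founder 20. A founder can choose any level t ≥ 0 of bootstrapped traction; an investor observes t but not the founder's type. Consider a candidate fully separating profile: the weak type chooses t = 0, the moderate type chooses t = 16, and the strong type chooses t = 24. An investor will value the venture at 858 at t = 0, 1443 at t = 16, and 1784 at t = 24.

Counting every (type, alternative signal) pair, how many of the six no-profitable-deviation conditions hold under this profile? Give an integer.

5

Weak (own payoff 858): to t=16 gives 1443 − 103×16 = -205 → no gain ✓; to t=24 gives 1784 − 103×24 = -688 → no gain ✓.
Strong (own payoff 1784 − 20×24 = 1304): to t=0 gives 858 → no gain ✓; to t=16 gives 1443 − 20×16 = 1123 → no gain ✓.
Moderate (own payoff 1443 − 66×16 = 387): to t=0 gives 858 → profitable ✗; to t=24 gives 1784 − 66×24 = 200 → no gain ✓.
5 of the 6 constraints hold; not an equilibrium.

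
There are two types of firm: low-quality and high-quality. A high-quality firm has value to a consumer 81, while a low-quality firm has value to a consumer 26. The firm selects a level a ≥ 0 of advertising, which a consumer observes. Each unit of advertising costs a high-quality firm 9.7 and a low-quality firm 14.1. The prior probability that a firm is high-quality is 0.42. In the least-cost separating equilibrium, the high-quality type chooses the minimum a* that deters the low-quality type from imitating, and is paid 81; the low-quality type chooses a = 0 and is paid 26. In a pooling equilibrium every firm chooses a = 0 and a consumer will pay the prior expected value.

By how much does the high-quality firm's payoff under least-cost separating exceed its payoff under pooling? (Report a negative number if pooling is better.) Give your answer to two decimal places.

Least-cost separating signal: a* solves 26 = 81 − 14.1·a*, so a* = (81 − 26)/14.1 ≈ 3.9007.
High-quality type's separating payoff: 81 − 9.7 × a* = 81 − 9.7 × (81 − 26)/14.1 = 81 − 533.5/14.1 ≈ 43.1631.
Pooling payoff: 0.42 × 81 + 0.58 × 26 = 49.1.
Difference: 43.1631 − 49.1 = -5.9369, i.e. -5.94 to two decimal places.
The high-quality type would prefer the pooling outcome.

-5.94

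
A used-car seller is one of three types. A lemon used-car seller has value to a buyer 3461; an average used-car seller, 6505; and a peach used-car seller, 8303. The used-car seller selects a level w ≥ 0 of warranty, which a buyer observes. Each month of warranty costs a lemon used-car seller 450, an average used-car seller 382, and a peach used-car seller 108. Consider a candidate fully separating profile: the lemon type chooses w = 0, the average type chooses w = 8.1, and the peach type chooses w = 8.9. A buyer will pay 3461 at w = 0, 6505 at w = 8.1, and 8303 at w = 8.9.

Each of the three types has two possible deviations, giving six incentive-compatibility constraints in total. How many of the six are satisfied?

Peach (own payoff 8303 − 108×8.9 = 7341.8): to w=0 gives 3461 → no gain ✓; to w=8.1 gives 6505 − 108×8.1 = 5630.2 → no gain ✓.
Average (own payoff 6505 − 382×8.1 = 3410.8): to w=0 gives 3461 → profitable ✗; to w=8.9 gives 8303 − 382×8.9 = 4903.2 → profitable ✗.
Lemon (own payoff 3461): to w=8.1 gives 6505 − 450×8.1 = 2860 → no gain ✓; to w=8.9 gives 8303 − 450×8.9 = 4298 → profitable ✗.
3 of the 6 constraints hold; not an equilibrium.

3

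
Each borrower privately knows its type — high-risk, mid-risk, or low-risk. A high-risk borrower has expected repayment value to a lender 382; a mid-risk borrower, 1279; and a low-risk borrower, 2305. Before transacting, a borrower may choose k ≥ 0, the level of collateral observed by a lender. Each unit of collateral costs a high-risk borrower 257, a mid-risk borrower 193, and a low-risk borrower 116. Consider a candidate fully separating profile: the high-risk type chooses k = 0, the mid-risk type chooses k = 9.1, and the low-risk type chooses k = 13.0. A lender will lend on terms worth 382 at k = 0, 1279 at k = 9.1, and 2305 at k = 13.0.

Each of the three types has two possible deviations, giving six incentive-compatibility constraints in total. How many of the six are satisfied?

Low-risk (own payoff 2305 − 116×13.0 = 797): to k=0 gives 382 → no gain ✓; to k=9.1 gives 1279 − 116×9.1 = 223.4 → no gain ✓.
High-risk (own payoff 382): to k=9.1 gives 1279 − 257×9.1 = -1059.7 → no gain ✓; to k=13.0 gives 2305 − 257×13.0 = -1036 → no gain ✓.
Mid-risk (own payoff 1279 − 193×9.1 = -477.3): to k=0 gives 382 → profitable ✗; to k=13.0 gives 2305 − 193×13.0 = -204 → profitable ✗.
4 of the 6 constraints hold; not an equilibrium.

4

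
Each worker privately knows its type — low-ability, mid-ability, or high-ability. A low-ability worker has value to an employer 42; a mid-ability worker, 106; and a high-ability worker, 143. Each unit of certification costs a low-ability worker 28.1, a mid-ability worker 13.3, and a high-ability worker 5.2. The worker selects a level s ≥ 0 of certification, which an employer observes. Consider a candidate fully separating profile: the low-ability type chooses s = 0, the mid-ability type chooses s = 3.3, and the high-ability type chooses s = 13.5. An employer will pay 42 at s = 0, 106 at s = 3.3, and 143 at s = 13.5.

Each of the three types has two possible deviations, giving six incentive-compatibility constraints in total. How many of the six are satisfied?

Mid-ability (own payoff 106 − 13.3×3.3 = 62.11): to s=0 gives 42 → no gain ✓; to s=13.5 gives 143 − 13.3×13.5 = -36.55 → no gain ✓.
Low-ability (own payoff 42): to s=3.3 gives 106 − 28.1×3.3 = 13.27 → no gain ✓; to s=13.5 gives 143 − 28.1×13.5 = -236.35 → no gain ✓.
High-ability (own payoff 143 − 5.2×13.5 = 72.8): to s=0 gives 42 → no gain ✓; to s=3.3 gives 106 − 5.2×3.3 = 88.84 → profitable ✗.
5 of the 6 constraints hold; not an equilibrium.

5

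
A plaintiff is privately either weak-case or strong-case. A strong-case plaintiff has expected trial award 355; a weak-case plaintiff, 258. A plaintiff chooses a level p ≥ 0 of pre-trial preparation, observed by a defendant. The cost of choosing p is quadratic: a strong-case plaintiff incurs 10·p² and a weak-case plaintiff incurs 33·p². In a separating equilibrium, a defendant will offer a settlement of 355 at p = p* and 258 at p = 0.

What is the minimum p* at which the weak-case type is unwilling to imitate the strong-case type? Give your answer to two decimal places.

1.71

The weak-case type at p = 0 receives 258; imitating at p* yields 355 − 33·p*².
Indifference: 258 = 355 − 33·p*², so p*² = (355 − 258) / 33 ≈ 2.9394.
p* = √2.9394 ≈ 1.71.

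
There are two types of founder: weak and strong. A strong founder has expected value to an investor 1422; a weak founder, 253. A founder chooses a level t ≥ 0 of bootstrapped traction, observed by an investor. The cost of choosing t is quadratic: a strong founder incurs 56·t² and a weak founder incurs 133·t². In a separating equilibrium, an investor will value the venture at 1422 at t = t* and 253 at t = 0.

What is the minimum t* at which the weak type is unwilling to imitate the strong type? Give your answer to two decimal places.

2.96

The weak type at t = 0 receives 253; imitating at t* yields 1422 − 133·t*².
Indifference: 253 = 1422 − 133·t*², so t*² = (1422 − 253) / 133 ≈ 8.7895.
t* = √8.7895 ≈ 2.96.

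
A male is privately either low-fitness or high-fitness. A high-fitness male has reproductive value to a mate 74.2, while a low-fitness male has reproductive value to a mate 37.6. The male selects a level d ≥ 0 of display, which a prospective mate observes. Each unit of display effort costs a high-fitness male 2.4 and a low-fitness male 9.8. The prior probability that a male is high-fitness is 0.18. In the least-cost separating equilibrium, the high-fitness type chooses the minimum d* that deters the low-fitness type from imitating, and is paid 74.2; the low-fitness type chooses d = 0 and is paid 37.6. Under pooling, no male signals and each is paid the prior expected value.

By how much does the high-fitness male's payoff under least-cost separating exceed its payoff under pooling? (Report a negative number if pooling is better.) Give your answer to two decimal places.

Least-cost separating signal: d* solves 37.6 = 74.2 − 9.8·d*, so d* = (74.2 − 37.6)/9.8 ≈ 3.7347.
High-fitness type's separating payoff: 74.2 − 2.4 × d* = 74.2 − 2.4 × (74.2 − 37.6)/9.8 = 74.2 − 87.84/9.8 ≈ 65.2367.
Pooling payoff: 0.18 × 74.2 + 0.82 × 37.6 = 44.188.
Difference: 65.2367 − 44.188 = 21.0487, i.e. 21.05 to two decimal places.
The high-fitness type prefers to separate.

21.05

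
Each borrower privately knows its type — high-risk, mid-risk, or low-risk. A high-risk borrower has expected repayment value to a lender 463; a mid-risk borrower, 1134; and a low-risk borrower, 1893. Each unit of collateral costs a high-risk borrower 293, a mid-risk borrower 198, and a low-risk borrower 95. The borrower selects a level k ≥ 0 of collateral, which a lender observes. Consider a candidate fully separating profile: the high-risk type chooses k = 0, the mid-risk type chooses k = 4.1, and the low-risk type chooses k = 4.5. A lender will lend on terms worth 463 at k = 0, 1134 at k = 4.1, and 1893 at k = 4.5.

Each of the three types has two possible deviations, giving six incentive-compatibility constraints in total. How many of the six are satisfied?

Low-risk (own payoff 1893 − 95×4.5 = 1465.5): to k=0 gives 463 → no gain ✓; to k=4.1 gives 1134 − 95×4.1 = 744.5 → no gain ✓.
High-risk (own payoff 463): to k=4.1 gives 1134 − 293×4.1 = -67.3 → no gain ✓; to k=4.5 gives 1893 − 293×4.5 = 574.5 → profitable ✗.
Mid-risk (own payoff 1134 − 198×4.1 = 322.2): to k=0 gives 463 → profitable ✗; to k=4.5 gives 1893 − 198×4.5 = 1002 → profitable ✗.
3 of the 6 constraints hold; not an equilibrium.

3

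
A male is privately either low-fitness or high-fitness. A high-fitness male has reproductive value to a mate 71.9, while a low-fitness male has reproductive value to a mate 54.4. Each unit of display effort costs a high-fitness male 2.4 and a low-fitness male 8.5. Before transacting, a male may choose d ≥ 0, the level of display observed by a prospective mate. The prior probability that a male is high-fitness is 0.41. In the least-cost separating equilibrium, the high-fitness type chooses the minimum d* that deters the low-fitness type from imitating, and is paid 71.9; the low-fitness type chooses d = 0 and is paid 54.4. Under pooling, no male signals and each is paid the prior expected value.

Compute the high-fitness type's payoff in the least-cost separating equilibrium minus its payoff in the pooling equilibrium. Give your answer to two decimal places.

5.38

Least-cost separating signal: d* solves 54.4 = 71.9 − 8.5·d*, so d* = (71.9 − 54.4)/8.5 ≈ 2.0588.
High-fitness type's separating payoff: 71.9 − 2.4 × d* = 71.9 − 2.4 × (71.9 − 54.4)/8.5 = 71.9 − 42/8.5 ≈ 66.9588.
Pooling payoff: 0.41 × 71.9 + 0.59 × 54.4 = 61.575.
Difference: 66.9588 − 61.575 = 5.3838, i.e. 5.38 to two decimal places.
The high-fitness type prefers to separate.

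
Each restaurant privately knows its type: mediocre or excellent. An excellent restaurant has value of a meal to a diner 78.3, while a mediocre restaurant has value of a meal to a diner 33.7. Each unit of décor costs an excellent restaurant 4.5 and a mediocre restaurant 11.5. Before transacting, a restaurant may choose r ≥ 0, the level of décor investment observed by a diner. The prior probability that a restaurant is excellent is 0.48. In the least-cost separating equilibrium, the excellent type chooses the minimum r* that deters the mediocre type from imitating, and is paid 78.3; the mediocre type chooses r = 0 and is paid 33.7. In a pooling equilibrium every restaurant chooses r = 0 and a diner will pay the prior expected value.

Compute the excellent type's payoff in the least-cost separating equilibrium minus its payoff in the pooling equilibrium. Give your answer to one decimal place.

5.7

Least-cost separating signal: r* solves 33.7 = 78.3 − 11.5·r*, so r* = (78.3 − 33.7)/11.5 ≈ 3.8783.
Excellent type's separating payoff: 78.3 − 4.5 × r* = 78.3 − 4.5 × (78.3 − 33.7)/11.5 = 78.3 − 200.7/11.5 ≈ 60.848.
Pooling payoff: 0.48 × 78.3 + 0.52 × 33.7 = 55.108.
Difference: 60.848 − 55.108 = 5.74, i.e. 5.7 to one decimal place.
The excellent type prefers to separate.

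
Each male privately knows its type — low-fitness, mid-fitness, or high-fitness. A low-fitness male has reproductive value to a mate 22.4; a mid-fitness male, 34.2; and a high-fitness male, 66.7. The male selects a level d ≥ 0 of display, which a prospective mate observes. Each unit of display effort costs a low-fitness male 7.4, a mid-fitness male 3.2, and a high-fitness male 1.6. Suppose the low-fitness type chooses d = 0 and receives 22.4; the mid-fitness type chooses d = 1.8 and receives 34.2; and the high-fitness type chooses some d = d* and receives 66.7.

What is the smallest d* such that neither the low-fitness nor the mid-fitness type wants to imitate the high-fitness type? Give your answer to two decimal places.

Mid-fitness type (on-path payoff 34.2 − 3.2×1.8 = 28.44) won't mimic when 28.44 ≥ 66.7 − 3.2·d*, i.e. d* ≥ 11.96.
Low-fitness type (on-path payoff 22.4) won't mimic when 22.4 ≥ 66.7 − 7.4·d*, i.e. d* ≥ 5.99.
Both must hold, so d* = max(5.99, 11.96) = 11.96. The mid-fitness type's constraint binds.

11.96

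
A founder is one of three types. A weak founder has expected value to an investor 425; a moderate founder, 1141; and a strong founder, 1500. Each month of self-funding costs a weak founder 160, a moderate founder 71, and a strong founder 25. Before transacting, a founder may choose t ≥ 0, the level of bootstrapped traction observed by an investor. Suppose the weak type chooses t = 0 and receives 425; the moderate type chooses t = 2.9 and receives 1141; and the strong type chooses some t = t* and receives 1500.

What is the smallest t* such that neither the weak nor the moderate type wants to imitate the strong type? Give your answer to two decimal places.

7.96

Weak type (on-path payoff 425) won't mimic when 425 ≥ 1500 − 160·t*, i.e. t* ≥ 6.72.
Moderate type (on-path payoff 1141 − 71×2.9 = 935.1) won't mimic when 935.1 ≥ 1500 − 71·t*, i.e. t* ≥ 7.96.
Both must hold, so t* = max(6.72, 7.96) = 7.96. The moderate type's constraint binds.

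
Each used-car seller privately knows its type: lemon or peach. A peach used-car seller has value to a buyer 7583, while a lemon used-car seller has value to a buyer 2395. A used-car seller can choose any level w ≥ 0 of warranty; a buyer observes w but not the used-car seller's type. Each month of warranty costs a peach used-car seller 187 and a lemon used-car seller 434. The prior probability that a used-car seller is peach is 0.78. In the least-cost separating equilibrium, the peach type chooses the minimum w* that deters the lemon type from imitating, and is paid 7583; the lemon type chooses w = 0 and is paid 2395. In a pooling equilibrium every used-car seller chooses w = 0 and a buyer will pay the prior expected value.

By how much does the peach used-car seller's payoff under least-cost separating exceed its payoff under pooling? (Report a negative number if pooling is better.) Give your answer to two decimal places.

Least-cost separating signal: w* solves 2395 = 7583 − 434·w*, so w* = (7583 − 2395)/434 ≈ 11.9539.
Peach type's separating payoff: 7583 − 187 × w* = 7583 − 187 × (7583 − 2395)/434 = 7583 − 970156/434 ≈ 5347.6175.
Pooling payoff: 0.78 × 7583 + 0.22 × 2395 = 6441.64.
Difference: 5347.6175 − 6441.64 = -1094.0225, i.e. -1094.02 to two decimal places.
The peach type would prefer the pooling outcome.

-1094.02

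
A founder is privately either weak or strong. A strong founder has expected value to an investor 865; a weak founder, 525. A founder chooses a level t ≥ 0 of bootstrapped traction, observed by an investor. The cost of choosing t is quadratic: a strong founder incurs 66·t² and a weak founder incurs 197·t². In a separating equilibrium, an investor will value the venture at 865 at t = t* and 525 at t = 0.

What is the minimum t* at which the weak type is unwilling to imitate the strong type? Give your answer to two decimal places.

1.31

The weak type at t = 0 receives 525; imitating at t* yields 865 − 197·t*².
Indifference: 525 = 865 − 197·t*², so t*² = (865 − 525) / 197 ≈ 1.7259.
t* = √1.7259 ≈ 1.31.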